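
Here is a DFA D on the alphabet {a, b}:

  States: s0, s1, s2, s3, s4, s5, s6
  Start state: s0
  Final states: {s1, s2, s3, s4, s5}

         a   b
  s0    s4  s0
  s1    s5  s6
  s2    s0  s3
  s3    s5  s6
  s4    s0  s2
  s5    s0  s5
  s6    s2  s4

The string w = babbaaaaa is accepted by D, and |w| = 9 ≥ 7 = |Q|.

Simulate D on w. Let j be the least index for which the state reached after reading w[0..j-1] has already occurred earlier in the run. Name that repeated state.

s0

State sequence: s0 -b-> s0 -a-> s4 -b-> s2 -b-> s3 -a-> s5 -a-> s0 -a-> s4 -a-> s0 -a-> s4
First repeat at step 1: s0 was already visited.

The earliest repeat is at step j = 1: D is in s0, which it already visited at step i = 0.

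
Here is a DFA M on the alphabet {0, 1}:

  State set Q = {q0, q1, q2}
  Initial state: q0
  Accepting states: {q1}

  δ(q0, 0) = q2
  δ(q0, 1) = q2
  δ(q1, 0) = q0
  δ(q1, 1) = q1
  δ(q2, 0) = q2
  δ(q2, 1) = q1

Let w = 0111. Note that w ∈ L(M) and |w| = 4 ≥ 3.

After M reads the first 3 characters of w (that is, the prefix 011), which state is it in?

Run of M on the first 3 characters of w = 0 1 1:
  step 0: q0  (start)
  step 1: q2  (read 0: q0→q2)
  step 2: q1  (read 1: q2→q1)
  step 3: q1  (read 1: q1→q1)

After reading 3 characters, M is in state q1.

q1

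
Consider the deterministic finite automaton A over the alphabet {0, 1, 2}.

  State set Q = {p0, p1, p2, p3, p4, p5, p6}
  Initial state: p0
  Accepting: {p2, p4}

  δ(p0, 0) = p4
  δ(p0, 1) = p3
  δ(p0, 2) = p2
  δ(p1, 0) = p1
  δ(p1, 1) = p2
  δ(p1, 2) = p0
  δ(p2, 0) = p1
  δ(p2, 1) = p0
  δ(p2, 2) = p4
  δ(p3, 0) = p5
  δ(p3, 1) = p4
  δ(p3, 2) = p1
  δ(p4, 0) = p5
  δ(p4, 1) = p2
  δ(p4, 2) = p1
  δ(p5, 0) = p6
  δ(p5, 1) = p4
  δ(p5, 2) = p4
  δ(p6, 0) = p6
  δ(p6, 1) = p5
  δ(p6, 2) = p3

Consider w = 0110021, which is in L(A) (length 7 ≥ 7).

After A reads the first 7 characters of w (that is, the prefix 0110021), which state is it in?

State sequence: p0 -0-> p4 -1-> p2 -1-> p0 -0-> p4 -0-> p5 -2-> p4 -1-> p2

After reading 7 characters, A is in state p2.
(This kind of state-tracing is the core of the pumping-lemma construction: with 7 states, pigeonhole forces a repeat within the first 7 steps.)

p2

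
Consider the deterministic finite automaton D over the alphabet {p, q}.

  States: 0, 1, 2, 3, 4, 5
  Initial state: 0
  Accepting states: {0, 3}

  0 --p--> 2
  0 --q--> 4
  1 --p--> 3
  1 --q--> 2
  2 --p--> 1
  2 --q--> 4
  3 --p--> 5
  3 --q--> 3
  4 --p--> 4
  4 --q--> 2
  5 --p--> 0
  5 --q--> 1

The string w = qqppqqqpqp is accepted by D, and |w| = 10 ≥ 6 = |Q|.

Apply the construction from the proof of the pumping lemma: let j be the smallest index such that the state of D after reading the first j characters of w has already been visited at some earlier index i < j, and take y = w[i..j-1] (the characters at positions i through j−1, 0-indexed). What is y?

State sequence: 0 -q-> 4 -q-> 2 -p-> 1 -p-> 3 -q-> 3 -q-> 3 -q-> 3 -p-> 5 -q-> 1 -p-> 3
First repeat at step 5: 3 was already visited.

So i = 4, j = 5, giving x = w[0:4] = qqpp, y = w[4:5] = q, z = w[5:10] = qqpqp.
Check: |xy| = 5 ≤ 6 and |y| = 1 ≥ 1. Reading y takes D from 3 back to 3, so every xyⁱz is accepted.
Pumping length from the standard proof: p = 6 (the number of states). The repeated state found above gives |xy| = j ≤ 6 and |y| = j − i ≥ 1.

q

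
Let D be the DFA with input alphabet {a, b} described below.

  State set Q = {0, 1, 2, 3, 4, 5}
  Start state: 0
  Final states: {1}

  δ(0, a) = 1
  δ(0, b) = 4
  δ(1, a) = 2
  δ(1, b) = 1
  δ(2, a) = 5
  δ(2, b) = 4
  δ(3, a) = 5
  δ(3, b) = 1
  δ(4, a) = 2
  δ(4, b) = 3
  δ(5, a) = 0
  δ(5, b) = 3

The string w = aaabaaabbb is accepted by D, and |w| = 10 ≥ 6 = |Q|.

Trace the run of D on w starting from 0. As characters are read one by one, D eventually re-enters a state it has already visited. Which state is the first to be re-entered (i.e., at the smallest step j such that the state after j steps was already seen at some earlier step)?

State sequence: 0 -a-> 1 -a-> 2 -a-> 5 -b-> 3 -a-> 5 -a-> 0 -a-> 1 -b-> 1 -b-> 1 -b-> 1
First repeat at step 5: 5 was already visited.

The earliest repeat is at step j = 5: D is in 5, which it already visited at step i = 3.
The DFA has 6 states, so the proof of the pumping lemma guarantees a repeated state among the first 6+1 visited; the segment between the two visits is the pumpable y.

5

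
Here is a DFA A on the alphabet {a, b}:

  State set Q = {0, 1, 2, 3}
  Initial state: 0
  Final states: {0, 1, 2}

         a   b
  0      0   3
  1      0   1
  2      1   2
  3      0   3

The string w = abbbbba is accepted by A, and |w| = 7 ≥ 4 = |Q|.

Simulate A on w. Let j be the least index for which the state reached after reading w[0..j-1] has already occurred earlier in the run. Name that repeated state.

State sequence: 0 -a-> 0 -b-> 3 -b-> 3 -b-> 3 -b-> 3 -b-> 3 -a-> 0
First repeat at step 1: 0 was already visited.

The earliest repeat is at step j = 1: A is in 0, which it already visited at step i = 0.
With |Q| = 4, pigeonhole forces a state repeat no later than step 4; the substring read between the first and second visits to that state can be pumped.

0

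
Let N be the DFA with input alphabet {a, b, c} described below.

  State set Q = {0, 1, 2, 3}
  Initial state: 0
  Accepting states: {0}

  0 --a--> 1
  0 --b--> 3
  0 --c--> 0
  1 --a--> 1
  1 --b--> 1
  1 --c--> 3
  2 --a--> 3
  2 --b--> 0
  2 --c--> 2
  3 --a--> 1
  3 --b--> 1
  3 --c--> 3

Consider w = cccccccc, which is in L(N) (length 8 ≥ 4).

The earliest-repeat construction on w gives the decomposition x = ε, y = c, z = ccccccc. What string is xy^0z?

ccccccc

xy⁰z = xz = ε·ccccccc = ccccccc.
Reading y = c takes N from 0 back to 0, so after x the machine is still in 0, and z then leads to the accepting state 0. Hence ccccccc ∈ L(N).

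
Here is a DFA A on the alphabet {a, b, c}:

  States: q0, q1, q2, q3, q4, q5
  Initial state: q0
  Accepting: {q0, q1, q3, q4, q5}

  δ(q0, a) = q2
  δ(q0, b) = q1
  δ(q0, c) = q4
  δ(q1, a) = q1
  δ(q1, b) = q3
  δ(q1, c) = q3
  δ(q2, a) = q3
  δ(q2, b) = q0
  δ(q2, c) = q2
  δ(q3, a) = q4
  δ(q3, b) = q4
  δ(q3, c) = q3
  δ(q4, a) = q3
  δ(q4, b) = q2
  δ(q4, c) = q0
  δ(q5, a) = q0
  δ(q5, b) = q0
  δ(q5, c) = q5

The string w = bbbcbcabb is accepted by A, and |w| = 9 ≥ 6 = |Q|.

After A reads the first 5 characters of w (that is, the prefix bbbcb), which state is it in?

q1

Run of A on the first 5 characters of w = b b b c b:
  step 0: q0  (start)
  step 1: q1  (read b: q0→q1)
  step 2: q3  (read b: q1→q3)
  step 3: q4  (read b: q3→q4)
  step 4: q0  (read c: q4→q0)
  step 5: q1  (read b: q0→q1)

After reading 5 characters, A is in state q1.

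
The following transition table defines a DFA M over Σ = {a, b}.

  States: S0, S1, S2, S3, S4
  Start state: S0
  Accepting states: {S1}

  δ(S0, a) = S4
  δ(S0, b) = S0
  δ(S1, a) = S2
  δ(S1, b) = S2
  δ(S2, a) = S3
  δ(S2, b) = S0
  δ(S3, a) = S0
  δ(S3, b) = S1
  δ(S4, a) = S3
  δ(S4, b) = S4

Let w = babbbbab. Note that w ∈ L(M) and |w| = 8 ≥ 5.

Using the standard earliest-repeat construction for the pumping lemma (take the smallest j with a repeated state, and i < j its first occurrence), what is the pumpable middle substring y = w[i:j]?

b

Run of M on w = b a b b b b a b:
  step 0: S0  (start)
  step 1: S0  (read b: S0→S0)   ← first repeat (S0 seen earlier)
  step 2: S4  (read a: S0→S4)
  step 3: S4  (read b: S4→S4)
  step 4: S4  (read b: S4→S4)
  step 5: S4  (read b: S4→S4)
  step 6: S4  (read b: S4→S4)
  step 7: S3  (read a: S4→S3)
  step 8: S1  (read b: S3→S1)

So i = 0, j = 1, giving x = w[0:0] = ε, y = w[0:1] = b, z = w[1:8] = abbbbab.
Check: |xy| = 1 ≤ 5 and |y| = 1 ≥ 1. Reading y takes M from S0 back to S0, so every xyⁱz is accepted.
With |Q| = 5, pigeonhole forces a state repeat no later than step 5; the substring read between the first and second visits to that state can be pumped.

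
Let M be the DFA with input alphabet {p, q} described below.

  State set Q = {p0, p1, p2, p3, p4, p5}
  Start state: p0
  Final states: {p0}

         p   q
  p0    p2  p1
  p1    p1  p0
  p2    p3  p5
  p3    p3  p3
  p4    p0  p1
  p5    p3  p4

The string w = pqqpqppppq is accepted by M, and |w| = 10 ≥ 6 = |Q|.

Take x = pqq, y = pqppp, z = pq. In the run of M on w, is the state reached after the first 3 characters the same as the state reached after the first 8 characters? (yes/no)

Run of M on the first 8 characters of w = p q q p q p p p:
  step 0: p0  (start)
  step 1: p2  (read p: p0→p2)
  step 2: p5  (read q: p2→p5)
  step 3: p4  (read q: p5→p4)
  step 4: p0  (read p: p4→p0)
  step 5: p1  (read q: p0→p1)
  step 6: p1  (read p: p1→p1)
  step 7: p1  (read p: p1→p1)
  step 8: p1  (read p: p1→p1)

After x (step 3): p4. After xy (step 8): p1.
They differ (p4 ≠ p1), so y is not a cycle from the state after x; this split is not the one the pumping-lemma construction produces, and pumping y need not keep the string in L(M).

no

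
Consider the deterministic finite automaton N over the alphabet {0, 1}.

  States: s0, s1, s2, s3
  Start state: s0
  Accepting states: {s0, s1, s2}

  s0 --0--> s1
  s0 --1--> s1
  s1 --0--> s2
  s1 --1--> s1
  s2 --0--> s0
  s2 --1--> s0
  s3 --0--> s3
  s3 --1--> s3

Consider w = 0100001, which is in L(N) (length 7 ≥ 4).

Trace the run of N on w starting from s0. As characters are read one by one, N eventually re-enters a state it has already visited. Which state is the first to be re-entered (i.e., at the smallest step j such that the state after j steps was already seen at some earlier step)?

State sequence: s0 -0-> s1 -1-> s1 -0-> s2 -0-> s0 -0-> s1 -0-> s2 -1-> s0
First repeat at step 2: s1 was already visited.

The earliest repeat is at step j = 2: N is in s1, which it already visited at step i = 1.
With |Q| = 4, pigeonhole forces a state repeat no later than step 4; the substring read between the first and second visits to that state can be pumped.

s1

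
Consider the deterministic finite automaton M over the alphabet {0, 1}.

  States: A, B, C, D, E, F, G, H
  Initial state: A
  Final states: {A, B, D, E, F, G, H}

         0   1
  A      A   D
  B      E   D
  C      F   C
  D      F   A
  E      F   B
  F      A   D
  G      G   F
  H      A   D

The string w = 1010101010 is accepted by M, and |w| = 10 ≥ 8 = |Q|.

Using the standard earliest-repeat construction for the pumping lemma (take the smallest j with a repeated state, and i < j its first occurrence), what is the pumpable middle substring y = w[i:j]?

Run of M on w = 1 0 1 0 1 0 1 0 1 0:
  step 0: A  (start)
  step 1: D  (read 1: A→D)
  step 2: F  (read 0: D→F)
  step 3: D  (read 1: F→D)   ← first repeat (D seen earlier)
  step 4: F  (read 0: D→F)
  step 5: D  (read 1: F→D)
  step 6: F  (read 0: D→F)
  step 7: D  (read 1: F→D)
  step 8: F  (read 0: D→F)
  step 9: D  (read 1: F→D)
  step 10: F  (read 0: D→F)

So i = 1, j = 3, giving x = w[0:1] = 1, y = w[1:3] = 01, z = w[3:10] = 0101010.
Check: |xy| = 3 ≤ 8 and |y| = 2 ≥ 1. Reading y takes M from D back to D, so every xyⁱz is accepted.
Pumping length from the standard proof: p = 8 (the number of states). The repeated state found above gives |xy| = j ≤ 8 and |y| = j − i ≥ 1.

01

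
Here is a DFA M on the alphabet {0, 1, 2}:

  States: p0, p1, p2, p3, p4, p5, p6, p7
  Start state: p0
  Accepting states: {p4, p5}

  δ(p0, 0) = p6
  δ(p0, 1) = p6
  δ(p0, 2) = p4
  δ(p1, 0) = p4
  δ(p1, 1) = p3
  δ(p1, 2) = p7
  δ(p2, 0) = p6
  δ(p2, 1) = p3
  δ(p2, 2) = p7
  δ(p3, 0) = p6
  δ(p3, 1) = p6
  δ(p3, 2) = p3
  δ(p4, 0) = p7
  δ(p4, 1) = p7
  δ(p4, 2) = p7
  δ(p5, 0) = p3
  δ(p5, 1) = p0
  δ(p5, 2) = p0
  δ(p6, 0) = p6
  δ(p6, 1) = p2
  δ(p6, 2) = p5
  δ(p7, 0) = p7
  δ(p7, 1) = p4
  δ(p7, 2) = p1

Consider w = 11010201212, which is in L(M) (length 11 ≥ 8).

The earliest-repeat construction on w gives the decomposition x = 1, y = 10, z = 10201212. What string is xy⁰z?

110201212

xy⁰z = xz = 1·10201212 = 110201212.
Reading y = 10 takes M from p6 back to p6, so after x the machine is still in p6, and z then leads to the accepting state p4. Hence 110201212 ∈ L(M).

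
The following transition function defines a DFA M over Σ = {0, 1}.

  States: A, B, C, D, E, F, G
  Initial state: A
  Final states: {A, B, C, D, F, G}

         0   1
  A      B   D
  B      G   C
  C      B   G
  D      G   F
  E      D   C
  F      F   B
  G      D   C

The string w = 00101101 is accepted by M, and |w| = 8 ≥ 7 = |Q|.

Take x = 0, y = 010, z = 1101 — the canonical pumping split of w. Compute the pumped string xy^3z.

00100100101101

xy^3z = 0·010·010·010·1101 = 00100100101101.
Reading y = 010 takes M from B back to B, so after x·y·y·y the machine is still in B, and z then leads to the accepting state F. Hence 00100100101101 ∈ L(M).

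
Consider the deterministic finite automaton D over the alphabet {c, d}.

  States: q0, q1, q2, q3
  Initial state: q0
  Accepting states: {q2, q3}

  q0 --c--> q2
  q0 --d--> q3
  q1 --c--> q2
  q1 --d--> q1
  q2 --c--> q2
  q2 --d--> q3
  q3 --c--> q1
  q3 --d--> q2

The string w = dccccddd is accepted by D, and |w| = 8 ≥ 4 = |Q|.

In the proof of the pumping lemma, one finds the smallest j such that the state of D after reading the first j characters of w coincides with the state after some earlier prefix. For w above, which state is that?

Run of D on w = d c c c c d d d:
  step 0: q0  (start)
  step 1: q3  (read d: q0→q3)
  step 2: q1  (read c: q3→q1)
  step 3: q2  (read c: q1→q2)
  step 4: q2  (read c: q2→q2)   ← first repeat (q2 seen earlier)
  step 5: q2  (read c: q2→q2)
  step 6: q3  (read d: q2→q3)
  step 7: q2  (read d: q3→q2)
  step 8: q3  (read d: q2→q3)

The earliest repeat is at step j = 4: D is in q2, which it already visited at step i = 3.
Since D has 4 states, any run of length ≥ 4 visits 4+1 states, so by pigeonhole some state repeats within the first 4 steps — that repeat gives the pumpable loop.

q2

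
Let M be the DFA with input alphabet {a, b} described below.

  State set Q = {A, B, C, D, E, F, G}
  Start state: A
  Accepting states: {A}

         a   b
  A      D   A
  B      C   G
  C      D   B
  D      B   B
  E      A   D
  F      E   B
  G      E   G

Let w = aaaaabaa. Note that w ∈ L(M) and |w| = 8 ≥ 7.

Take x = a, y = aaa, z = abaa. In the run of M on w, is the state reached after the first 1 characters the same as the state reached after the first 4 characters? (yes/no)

yes

Run of M on the first 4 characters of w = a a a a:
  step 0: A  (start)
  step 1: D  (read a: A→D)
  step 2: B  (read a: D→B)
  step 3: C  (read a: B→C)
  step 4: D  (read a: C→D)

After x (step 1): D. After xy (step 4): D.
They match, so y = aaa drives M around a cycle from D back to itself; pumping y any number of times keeps M in D before reading z, and xyⁱz ∈ L(M) for every i ≥ 0.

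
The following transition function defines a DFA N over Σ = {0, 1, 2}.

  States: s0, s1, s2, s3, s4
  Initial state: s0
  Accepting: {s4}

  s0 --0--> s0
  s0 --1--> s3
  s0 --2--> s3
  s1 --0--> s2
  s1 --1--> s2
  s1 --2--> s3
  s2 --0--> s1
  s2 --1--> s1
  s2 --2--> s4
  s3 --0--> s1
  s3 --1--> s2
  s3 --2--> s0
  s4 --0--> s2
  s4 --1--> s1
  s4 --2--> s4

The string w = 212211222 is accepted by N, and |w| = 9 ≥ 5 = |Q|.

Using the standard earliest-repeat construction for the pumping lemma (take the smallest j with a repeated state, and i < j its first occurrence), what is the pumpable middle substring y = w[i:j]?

State sequence: s0 -2-> s3 -1-> s2 -2-> s4 -2-> s4 -1-> s1 -1-> s2 -2-> s4 -2-> s4 -2-> s4
First repeat at step 4: s4 was already visited.

So i = 3, j = 4, giving x = w[0:3] = 212, y = w[3:4] = 2, z = w[4:9] = 11222.
Check: |xy| = 4 ≤ 5 and |y| = 1 ≥ 1. Reading y takes N from s4 back to s4, so every xyⁱz is accepted.
The DFA has 5 states, so the proof of the pumping lemma guarantees a repeated state among the first 5+1 visited; the segment between the two visits is the pumpable y.

2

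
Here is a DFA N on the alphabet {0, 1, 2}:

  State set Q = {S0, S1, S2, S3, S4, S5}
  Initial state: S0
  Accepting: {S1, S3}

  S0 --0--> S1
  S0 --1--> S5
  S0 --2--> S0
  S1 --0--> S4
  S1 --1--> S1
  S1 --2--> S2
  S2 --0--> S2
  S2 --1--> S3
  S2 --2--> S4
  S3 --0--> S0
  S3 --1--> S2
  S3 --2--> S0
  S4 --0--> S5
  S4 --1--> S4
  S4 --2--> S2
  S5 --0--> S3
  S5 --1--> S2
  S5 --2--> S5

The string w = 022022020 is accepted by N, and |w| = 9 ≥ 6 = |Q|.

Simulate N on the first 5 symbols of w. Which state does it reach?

S5

Run of N on the first 5 characters of w = 0 2 2 0 2:
  step 0: S0  (start)
  step 1: S1  (read 0: S0→S1)
  step 2: S2  (read 2: S1→S2)
  step 3: S4  (read 2: S2→S4)
  step 4: S5  (read 0: S4→S5)
  step 5: S5  (read 2: S5→S5)

After reading 5 characters, N is in state S5.
(This kind of state-tracing is the core of the pumping-lemma construction: with 6 states, pigeonhole forces a repeat within the first 6 steps.)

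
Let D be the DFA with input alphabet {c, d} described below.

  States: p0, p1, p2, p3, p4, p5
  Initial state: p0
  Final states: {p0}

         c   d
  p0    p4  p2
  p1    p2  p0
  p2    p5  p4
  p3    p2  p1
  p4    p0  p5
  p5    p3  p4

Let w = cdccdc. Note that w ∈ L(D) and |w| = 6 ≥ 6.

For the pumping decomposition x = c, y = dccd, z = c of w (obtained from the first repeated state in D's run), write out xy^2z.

xy^2z = c·dccd·dccd·c = cdccddccdc.
Reading y = dccd takes D from p4 back to p4, so after x·y·y the machine is still in p4, and z then leads to the accepting state p0. Hence cdccddccdc ∈ L(D).

cdccddccdc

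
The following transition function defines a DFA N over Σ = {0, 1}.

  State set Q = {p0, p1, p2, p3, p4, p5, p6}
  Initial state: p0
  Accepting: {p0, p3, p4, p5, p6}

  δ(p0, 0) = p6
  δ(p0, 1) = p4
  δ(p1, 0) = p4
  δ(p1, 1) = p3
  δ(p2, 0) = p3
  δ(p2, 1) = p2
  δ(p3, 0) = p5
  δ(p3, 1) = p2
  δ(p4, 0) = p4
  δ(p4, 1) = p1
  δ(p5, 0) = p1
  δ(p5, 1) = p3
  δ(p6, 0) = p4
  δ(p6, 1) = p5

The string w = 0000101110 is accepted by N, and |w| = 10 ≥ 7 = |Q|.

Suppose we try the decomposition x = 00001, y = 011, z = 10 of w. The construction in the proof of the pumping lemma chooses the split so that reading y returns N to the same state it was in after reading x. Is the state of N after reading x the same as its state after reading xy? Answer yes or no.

Run of N on the first 8 characters of w = 0 0 0 0 1 0 1 1:
  step 0: p0  (start)
  step 1: p6  (read 0: p0→p6)
  step 2: p4  (read 0: p6→p4)
  step 3: p4  (read 0: p4→p4)
  step 4: p4  (read 0: p4→p4)
  step 5: p1  (read 1: p4→p1)
  step 6: p4  (read 0: p1→p4)
  step 7: p1  (read 1: p4→p1)
  step 8: p3  (read 1: p1→p3)

After x (step 5): p1. After xy (step 8): p3.
They differ (p1 ≠ p3), so y is not a cycle from the state after x; this split is not the one the pumping-lemma construction produces, and pumping y need not keep the string in L(N).

no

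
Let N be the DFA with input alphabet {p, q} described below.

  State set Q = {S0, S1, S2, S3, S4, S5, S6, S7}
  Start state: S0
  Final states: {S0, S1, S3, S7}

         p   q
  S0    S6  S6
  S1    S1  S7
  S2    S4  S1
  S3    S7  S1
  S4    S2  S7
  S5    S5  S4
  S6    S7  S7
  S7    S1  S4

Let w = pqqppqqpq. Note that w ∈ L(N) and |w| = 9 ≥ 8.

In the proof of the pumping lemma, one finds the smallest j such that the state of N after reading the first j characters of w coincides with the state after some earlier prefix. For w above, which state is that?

State sequence: S0 -p-> S6 -q-> S7 -q-> S4 -p-> S2 -p-> S4 -q-> S7 -q-> S4 -p-> S2 -q-> S1
First repeat at step 5: S4 was already visited.

The earliest repeat is at step j = 5: N is in S4, which it already visited at step i = 3.
The DFA has 8 states, so the proof of the pumping lemma guarantees a repeated state among the first 8+1 visited; the segment between the two visits is the pumpable y.

S4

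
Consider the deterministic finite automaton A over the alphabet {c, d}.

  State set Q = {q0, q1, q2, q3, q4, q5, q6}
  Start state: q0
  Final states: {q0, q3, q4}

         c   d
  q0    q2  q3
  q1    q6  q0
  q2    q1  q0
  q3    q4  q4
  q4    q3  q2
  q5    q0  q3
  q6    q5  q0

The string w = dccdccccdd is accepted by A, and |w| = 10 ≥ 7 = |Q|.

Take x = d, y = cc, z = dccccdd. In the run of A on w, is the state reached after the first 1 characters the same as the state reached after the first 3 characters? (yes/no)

yes

Run of A on the first 3 characters of w = d c c:
  step 0: q0  (start)
  step 1: q3  (read d: q0→q3)
  step 2: q4  (read c: q3→q4)
  step 3: q3  (read c: q4→q3)

After x (step 1): q3. After xy (step 3): q3.
They match, so y = cc drives A around a cycle from q3 back to itself; pumping y any number of times keeps A in q3 before reading z, and xyⁱz ∈ L(A) for every i ≥ 0.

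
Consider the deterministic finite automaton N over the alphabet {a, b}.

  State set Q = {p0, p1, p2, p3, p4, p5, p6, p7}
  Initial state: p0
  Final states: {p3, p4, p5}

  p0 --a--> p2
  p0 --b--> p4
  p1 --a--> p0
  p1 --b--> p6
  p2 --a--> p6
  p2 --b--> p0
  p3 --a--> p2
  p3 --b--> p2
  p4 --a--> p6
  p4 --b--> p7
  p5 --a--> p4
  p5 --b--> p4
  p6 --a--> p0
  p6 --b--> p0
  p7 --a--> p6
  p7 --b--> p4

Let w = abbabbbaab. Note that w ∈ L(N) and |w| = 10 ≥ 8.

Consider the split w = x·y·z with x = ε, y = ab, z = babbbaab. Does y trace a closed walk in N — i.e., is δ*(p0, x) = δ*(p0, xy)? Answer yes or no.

State sequence: p0 -a-> p2 -b-> p0

After x (step 0): p0. After xy (step 2): p0.
They match, so y = ab drives N around a cycle from p0 back to itself; pumping y any number of times keeps N in p0 before reading z, and xyⁱz ∈ L(N) for every i ≥ 0.

yes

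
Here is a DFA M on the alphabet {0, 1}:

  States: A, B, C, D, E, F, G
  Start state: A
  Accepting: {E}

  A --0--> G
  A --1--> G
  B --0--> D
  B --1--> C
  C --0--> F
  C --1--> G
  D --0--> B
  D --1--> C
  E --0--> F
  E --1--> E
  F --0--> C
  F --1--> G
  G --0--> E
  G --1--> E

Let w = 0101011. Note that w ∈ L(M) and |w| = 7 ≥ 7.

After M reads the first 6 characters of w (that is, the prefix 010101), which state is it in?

E

Run of M on the first 6 characters of w = 0 1 0 1 0 1:
  step 0: A  (start)
  step 1: G  (read 0: A→G)
  step 2: E  (read 1: G→E)
  step 3: F  (read 0: E→F)
  step 4: G  (read 1: F→G)
  step 5: E  (read 0: G→E)
  step 6: E  (read 1: E→E)

After reading 6 characters, M is in state E.
(This kind of state-tracing is the core of the pumping-lemma construction: with 7 states, pigeonhole forces a repeat within the first 7 steps.)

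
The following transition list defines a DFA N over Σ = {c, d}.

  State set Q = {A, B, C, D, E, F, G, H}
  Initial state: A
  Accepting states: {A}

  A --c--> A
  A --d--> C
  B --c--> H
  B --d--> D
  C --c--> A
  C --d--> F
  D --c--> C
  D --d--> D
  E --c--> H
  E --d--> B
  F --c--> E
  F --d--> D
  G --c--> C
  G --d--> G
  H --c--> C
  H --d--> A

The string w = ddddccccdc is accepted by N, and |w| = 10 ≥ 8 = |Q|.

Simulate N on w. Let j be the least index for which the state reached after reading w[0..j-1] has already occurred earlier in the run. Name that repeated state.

D

State sequence: A -d-> C -d-> F -d-> D -d-> D -c-> C -c-> A -c-> A -c-> A -d-> C -c-> A
First repeat at step 4: D was already visited.

The earliest repeat is at step j = 4: N is in D, which it already visited at step i = 3.
With |Q| = 8, pigeonhole forces a state repeat no later than step 8; the substring read between the first and second visits to that state can be pumped.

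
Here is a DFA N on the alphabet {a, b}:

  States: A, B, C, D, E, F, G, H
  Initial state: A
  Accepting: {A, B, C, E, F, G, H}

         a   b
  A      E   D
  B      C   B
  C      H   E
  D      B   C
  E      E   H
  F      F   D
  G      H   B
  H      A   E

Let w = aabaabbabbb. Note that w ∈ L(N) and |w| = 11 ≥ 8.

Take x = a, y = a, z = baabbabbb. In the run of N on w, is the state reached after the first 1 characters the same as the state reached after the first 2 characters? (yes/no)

State sequence: A -a-> E -a-> E

After x (step 1): E. After xy (step 2): E.
They match, so y = a drives N around a cycle from E back to itself; pumping y any number of times keeps N in E before reading z, and xyⁱz ∈ L(N) for every i ≥ 0.

yes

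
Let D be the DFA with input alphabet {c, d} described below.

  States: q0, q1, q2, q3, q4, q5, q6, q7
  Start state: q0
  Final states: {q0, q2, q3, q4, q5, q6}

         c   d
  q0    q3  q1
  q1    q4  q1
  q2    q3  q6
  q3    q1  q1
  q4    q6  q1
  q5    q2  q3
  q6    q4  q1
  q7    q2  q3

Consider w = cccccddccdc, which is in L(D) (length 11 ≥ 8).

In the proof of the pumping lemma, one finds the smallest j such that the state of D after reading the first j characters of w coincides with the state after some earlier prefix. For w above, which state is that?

q4

Run of D on w = c c c c c d d c c d c:
  step 0: q0  (start)
  step 1: q3  (read c: q0→q3)
  step 2: q1  (read c: q3→q1)
  step 3: q4  (read c: q1→q4)
  step 4: q6  (read c: q4→q6)
  step 5: q4  (read c: q6→q4)   ← first repeat (q4 seen earlier)
  step 6: q1  (read d: q4→q1)
  step 7: q1  (read d: q1→q1)
  step 8: q4  (read c: q1→q4)
  step 9: q6  (read c: q4→q6)
  step 10: q1  (read d: q6→q1)
  step 11: q4  (read c: q1→q4)

The earliest repeat is at step j = 5: D is in q4, which it already visited at step i = 3.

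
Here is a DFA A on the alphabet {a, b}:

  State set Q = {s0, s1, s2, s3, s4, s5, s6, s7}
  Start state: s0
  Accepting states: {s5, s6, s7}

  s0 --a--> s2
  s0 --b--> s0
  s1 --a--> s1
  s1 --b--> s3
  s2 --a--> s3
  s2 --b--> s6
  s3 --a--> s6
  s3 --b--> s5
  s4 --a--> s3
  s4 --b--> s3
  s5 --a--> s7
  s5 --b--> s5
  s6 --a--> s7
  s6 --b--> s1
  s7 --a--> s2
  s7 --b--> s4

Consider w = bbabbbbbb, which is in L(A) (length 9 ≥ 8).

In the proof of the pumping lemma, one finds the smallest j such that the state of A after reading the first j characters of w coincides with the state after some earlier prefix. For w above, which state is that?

s0

Run of A on w = b b a b b b b b b:
  step 0: s0  (start)
  step 1: s0  (read b: s0→s0)   ← first repeat (s0 seen earlier)
  step 2: s0  (read b: s0→s0)
  step 3: s2  (read a: s0→s2)
  step 4: s6  (read b: s2→s6)
  step 5: s1  (read b: s6→s1)
  step 6: s3  (read b: s1→s3)
  step 7: s5  (read b: s3→s5)
  step 8: s5  (read b: s5→s5)
  step 9: s5  (read b: s5→s5)

The earliest repeat is at step j = 1: A is in s0, which it already visited at step i = 0.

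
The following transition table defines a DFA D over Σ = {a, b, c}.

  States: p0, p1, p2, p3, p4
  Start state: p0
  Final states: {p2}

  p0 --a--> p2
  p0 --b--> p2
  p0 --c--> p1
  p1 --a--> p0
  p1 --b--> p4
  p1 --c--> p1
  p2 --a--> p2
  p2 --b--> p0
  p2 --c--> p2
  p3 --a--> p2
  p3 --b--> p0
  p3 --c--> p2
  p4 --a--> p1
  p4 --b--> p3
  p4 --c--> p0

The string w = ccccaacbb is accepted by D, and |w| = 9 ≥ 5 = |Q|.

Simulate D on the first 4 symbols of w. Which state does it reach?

p1

State sequence: p0 -c-> p1 -c-> p1 -c-> p1 -c-> p1

After reading 4 characters, D is in state p1.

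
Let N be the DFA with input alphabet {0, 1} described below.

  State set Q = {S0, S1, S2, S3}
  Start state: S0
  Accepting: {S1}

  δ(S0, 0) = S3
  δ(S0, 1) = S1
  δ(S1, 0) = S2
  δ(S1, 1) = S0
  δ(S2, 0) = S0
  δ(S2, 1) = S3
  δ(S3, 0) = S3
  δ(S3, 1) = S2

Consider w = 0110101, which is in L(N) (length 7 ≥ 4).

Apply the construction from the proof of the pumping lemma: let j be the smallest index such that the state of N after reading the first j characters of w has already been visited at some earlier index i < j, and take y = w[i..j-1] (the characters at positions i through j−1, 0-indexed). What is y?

11

State sequence: S0 -0-> S3 -1-> S2 -1-> S3 -0-> S3 -1-> S2 -0-> S0 -1-> S1
First repeat at step 3: S3 was already visited.

So i = 1, j = 3, giving x = w[0:1] = 0, y = w[1:3] = 11, z = w[3:7] = 0101.
Check: |xy| = 3 ≤ 4 and |y| = 2 ≥ 1. Reading y takes N from S3 back to S3, so every xyⁱz is accepted.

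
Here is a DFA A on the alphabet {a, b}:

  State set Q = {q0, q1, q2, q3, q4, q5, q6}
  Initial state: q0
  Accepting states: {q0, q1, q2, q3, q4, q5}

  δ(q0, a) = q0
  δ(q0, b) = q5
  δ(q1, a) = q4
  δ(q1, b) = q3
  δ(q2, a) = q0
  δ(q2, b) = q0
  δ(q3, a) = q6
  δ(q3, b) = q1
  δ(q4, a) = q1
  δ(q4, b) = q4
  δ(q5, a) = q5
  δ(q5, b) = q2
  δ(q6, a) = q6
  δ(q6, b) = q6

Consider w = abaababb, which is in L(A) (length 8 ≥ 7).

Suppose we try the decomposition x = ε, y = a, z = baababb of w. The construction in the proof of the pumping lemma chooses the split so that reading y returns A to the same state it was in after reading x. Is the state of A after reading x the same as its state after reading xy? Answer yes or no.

State sequence: q0 -a-> q0

After x (step 0): q0. After xy (step 1): q0.
They match, so y = a drives A around a cycle from q0 back to itself; pumping y any number of times keeps A in q0 before reading z, and xyⁱz ∈ L(A) for every i ≥ 0.

yes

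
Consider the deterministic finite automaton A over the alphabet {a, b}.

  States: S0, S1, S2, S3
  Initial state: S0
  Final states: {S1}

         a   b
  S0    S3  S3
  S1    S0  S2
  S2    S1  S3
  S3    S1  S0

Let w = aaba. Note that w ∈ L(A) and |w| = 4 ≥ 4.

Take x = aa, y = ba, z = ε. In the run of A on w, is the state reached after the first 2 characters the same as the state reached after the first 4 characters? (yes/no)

Run of A on the first 4 characters of w = a a b a:
  step 0: S0  (start)
  step 1: S3  (read a: S0→S3)
  step 2: S1  (read a: S3→S1)
  step 3: S2  (read b: S1→S2)
  step 4: S1  (read a: S2→S1)

After x (step 2): S1. After xy (step 4): S1.
They match, so y = ba drives A around a cycle from S1 back to itself; pumping y any number of times keeps A in S1 before reading z, and xyⁱz ∈ L(A) for every i ≥ 0.

yes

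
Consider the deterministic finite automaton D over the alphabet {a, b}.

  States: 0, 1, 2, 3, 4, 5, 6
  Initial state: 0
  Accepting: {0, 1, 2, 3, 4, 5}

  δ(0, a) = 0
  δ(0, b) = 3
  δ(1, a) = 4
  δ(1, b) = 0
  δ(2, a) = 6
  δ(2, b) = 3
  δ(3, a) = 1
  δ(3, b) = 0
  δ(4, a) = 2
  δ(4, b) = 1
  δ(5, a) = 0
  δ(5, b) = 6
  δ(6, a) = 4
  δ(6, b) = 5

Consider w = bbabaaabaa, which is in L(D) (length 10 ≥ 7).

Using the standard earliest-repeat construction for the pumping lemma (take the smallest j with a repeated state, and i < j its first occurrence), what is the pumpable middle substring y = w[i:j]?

bb

Run of D on w = b b a b a a a b a a:
  step 0: 0  (start)
  step 1: 3  (read b: 0→3)
  step 2: 0  (read b: 3→0)   ← first repeat (0 seen earlier)
  step 3: 0  (read a: 0→0)
  step 4: 3  (read b: 0→3)
  step 5: 1  (read a: 3→1)
  step 6: 4  (read a: 1→4)
  step 7: 2  (read a: 4→2)
  step 8: 3  (read b: 2→3)
  step 9: 1  (read a: 3→1)
  step 10: 4  (read a: 1→4)

So i = 0, j = 2, giving x = w[0:0] = ε, y = w[0:2] = bb, z = w[2:10] = abaaabaa.
Check: |xy| = 2 ≤ 7 and |y| = 2 ≥ 1. Reading y takes D from 0 back to 0, so every xyⁱz is accepted.
The DFA has 7 states, so the proof of the pumping lemma guarantees a repeated state among the first 7+1 visited; the segment between the two visits is the pumpable y.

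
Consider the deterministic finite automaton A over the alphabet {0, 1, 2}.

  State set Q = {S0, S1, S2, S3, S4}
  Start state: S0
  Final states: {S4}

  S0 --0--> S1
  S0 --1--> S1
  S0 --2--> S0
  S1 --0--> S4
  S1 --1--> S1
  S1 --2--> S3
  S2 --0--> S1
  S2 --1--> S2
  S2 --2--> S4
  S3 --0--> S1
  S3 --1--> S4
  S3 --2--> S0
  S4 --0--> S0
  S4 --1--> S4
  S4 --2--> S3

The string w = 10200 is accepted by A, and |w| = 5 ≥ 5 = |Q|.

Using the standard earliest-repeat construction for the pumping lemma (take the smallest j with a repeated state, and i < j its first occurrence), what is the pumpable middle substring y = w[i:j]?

020

State sequence: S0 -1-> S1 -0-> S4 -2-> S3 -0-> S1 -0-> S4
First repeat at step 4: S1 was already visited.

So i = 1, j = 4, giving x = w[0:1] = 1, y = w[1:4] = 020, z = w[4:5] = 0.
Check: |xy| = 4 ≤ 5 and |y| = 3 ≥ 1. Reading y takes A from S1 back to S1, so every xyⁱz is accepted.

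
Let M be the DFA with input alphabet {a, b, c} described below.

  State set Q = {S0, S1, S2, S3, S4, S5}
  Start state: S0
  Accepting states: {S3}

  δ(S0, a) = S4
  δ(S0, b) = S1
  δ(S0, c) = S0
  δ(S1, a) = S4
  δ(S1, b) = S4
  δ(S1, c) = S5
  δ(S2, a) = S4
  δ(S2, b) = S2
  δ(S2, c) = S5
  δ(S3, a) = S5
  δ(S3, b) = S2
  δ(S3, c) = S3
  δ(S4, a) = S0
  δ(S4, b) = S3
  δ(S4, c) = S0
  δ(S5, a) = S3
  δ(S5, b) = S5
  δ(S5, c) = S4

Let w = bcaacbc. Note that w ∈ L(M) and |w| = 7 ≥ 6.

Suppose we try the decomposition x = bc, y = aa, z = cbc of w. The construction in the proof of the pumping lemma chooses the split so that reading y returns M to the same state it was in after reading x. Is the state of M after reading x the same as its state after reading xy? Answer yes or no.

yes

Run of M on the first 4 characters of w = b c a a:
  step 0: S0  (start)
  step 1: S1  (read b: S0→S1)
  step 2: S5  (read c: S1→S5)
  step 3: S3  (read a: S5→S3)
  step 4: S5  (read a: S3→S5)

After x (step 2): S5. After xy (step 4): S5.
They match, so y = aa drives M around a cycle from S5 back to itself; pumping y any number of times keeps M in S5 before reading z, and xyⁱz ∈ L(M) for every i ≥ 0.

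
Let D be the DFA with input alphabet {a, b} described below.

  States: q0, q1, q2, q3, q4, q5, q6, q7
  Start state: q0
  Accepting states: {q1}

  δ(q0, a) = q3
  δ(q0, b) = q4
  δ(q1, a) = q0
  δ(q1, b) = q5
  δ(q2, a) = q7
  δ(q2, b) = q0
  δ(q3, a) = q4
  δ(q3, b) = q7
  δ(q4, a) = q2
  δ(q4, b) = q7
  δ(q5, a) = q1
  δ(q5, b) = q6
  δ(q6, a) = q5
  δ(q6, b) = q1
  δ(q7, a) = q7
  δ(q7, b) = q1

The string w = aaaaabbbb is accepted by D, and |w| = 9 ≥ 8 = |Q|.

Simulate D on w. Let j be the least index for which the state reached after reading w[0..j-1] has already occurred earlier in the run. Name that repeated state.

q7

State sequence: q0 -a-> q3 -a-> q4 -a-> q2 -a-> q7 -a-> q7 -b-> q1 -b-> q5 -b-> q6 -b-> q1
First repeat at step 5: q7 was already visited.

The earliest repeat is at step j = 5: D is in q7, which it already visited at step i = 4.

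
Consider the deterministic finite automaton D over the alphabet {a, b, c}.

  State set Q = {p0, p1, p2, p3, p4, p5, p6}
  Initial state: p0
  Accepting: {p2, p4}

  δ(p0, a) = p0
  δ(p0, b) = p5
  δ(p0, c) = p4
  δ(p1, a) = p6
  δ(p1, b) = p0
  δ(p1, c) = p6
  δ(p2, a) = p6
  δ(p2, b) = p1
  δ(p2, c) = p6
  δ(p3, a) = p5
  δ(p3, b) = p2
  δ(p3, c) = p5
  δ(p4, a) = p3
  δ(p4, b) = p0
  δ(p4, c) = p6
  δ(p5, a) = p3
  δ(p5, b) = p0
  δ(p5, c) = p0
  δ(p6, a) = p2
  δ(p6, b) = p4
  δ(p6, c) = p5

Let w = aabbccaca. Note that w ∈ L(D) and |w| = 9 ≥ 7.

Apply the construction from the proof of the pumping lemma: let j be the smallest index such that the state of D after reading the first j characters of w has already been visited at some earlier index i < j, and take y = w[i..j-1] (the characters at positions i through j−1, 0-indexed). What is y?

a

Run of D on w = a a b b c c a c a:
  step 0: p0  (start)
  step 1: p0  (read a: p0→p0)   ← first repeat (p0 seen earlier)
  step 2: p0  (read a: p0→p0)
  step 3: p5  (read b: p0→p5)
  step 4: p0  (read b: p5→p0)
  step 5: p4  (read c: p0→p4)
  step 6: p6  (read c: p4→p6)
  step 7: p2  (read a: p6→p2)
  step 8: p6  (read c: p2→p6)
  step 9: p2  (read a: p6→p2)

So i = 0, j = 1, giving x = w[0:0] = ε, y = w[0:1] = a, z = w[1:9] = abbccaca.
Check: |xy| = 1 ≤ 7 and |y| = 1 ≥ 1. Reading y takes D from p0 back to p0, so every xyⁱz is accepted.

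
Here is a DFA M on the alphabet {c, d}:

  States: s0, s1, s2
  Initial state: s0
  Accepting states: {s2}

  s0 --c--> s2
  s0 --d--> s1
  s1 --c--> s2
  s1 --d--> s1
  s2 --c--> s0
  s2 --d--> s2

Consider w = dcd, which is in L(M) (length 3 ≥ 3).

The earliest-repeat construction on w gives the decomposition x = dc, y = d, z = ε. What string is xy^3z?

xy^3z = dc·d·d·d·ε = dcddd.
Reading y = d takes M from s2 back to s2, so after x·y·y·y the machine is still in s2, and z then leads to the accepting state s2. Hence dcddd ∈ L(M).

dcddd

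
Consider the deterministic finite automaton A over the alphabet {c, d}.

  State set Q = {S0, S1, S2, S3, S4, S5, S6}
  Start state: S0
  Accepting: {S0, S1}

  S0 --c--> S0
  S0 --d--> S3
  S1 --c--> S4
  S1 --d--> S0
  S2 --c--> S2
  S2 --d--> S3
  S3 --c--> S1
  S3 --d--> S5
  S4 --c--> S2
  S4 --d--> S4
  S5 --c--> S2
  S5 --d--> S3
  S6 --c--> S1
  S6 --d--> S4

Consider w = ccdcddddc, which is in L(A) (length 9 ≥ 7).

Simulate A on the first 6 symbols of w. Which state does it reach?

S3

Run of A on the first 6 characters of w = c c d c d d:
  step 0: S0  (start)
  step 1: S0  (read c: S0→S0)
  step 2: S0  (read c: S0→S0)
  step 3: S3  (read d: S0→S3)
  step 4: S1  (read c: S3→S1)
  step 5: S0  (read d: S1→S0)
  step 6: S3  (read d: S0→S3)

After reading 6 characters, A is in state S3.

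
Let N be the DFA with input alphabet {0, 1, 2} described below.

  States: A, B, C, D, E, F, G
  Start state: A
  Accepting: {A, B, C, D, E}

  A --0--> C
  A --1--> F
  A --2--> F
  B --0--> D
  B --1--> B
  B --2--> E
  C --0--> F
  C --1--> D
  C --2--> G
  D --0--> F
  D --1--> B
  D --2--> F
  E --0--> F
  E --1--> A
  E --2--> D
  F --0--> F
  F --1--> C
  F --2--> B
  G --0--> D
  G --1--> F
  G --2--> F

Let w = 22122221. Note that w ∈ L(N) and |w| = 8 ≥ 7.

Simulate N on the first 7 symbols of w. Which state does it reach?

B

State sequence: A -2-> F -2-> B -1-> B -2-> E -2-> D -2-> F -2-> B

After reading 7 characters, N is in state B.
(This kind of state-tracing is the core of the pumping-lemma construction: with 7 states, pigeonhole forces a repeat within the first 7 steps.)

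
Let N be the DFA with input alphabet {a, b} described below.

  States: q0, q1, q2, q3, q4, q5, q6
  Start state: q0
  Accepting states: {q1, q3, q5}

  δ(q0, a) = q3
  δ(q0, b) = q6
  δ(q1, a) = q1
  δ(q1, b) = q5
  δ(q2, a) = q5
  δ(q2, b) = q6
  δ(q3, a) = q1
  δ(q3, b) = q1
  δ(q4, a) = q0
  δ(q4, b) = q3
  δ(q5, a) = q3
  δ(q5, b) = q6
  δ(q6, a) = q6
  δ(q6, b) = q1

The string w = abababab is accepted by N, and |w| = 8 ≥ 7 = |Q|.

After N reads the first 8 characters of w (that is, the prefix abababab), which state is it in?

Run of N on the first 8 characters of w = a b a b a b a b:
  step 0: q0  (start)
  step 1: q3  (read a: q0→q3)
  step 2: q1  (read b: q3→q1)
  step 3: q1  (read a: q1→q1)
  step 4: q5  (read b: q1→q5)
  step 5: q3  (read a: q5→q3)
  step 6: q1  (read b: q3→q1)
  step 7: q1  (read a: q1→q1)
  step 8: q5  (read b: q1→q5)

After reading 8 characters, N is in state q5.

q5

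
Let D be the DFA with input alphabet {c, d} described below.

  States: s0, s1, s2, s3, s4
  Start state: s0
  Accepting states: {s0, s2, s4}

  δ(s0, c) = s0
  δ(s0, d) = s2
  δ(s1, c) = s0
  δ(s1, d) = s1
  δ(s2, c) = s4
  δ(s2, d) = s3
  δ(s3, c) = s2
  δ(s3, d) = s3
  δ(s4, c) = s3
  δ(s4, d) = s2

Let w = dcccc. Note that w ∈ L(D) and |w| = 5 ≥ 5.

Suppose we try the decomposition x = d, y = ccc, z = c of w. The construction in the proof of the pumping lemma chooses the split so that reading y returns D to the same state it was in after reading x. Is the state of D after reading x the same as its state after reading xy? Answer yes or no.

yes

State sequence: s0 -d-> s2 -c-> s4 -c-> s3 -c-> s2

After x (step 1): s2. After xy (step 4): s2.
They match, so y = ccc drives D around a cycle from s2 back to itself; pumping y any number of times keeps D in s2 before reading z, and xyⁱz ∈ L(D) for every i ≥ 0.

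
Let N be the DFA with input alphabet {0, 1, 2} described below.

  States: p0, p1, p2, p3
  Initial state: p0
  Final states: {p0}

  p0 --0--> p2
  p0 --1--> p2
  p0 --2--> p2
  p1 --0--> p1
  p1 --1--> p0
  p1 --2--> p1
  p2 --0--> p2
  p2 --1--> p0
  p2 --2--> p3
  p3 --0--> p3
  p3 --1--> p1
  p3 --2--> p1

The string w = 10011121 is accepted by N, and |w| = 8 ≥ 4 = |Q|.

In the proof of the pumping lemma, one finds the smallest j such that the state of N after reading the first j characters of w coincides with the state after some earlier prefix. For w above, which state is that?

State sequence: p0 -1-> p2 -0-> p2 -0-> p2 -1-> p0 -1-> p2 -1-> p0 -2-> p2 -1-> p0
First repeat at step 2: p2 was already visited.

The earliest repeat is at step j = 2: N is in p2, which it already visited at step i = 1.

p2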